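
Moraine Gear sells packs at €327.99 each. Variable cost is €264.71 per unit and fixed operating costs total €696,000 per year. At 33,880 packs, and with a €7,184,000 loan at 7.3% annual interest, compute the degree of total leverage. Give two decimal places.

Total contribution margin = 33,880 × €63.28 = €2,143,926.40.
Operating income = contribution − fixed costs = €2,143,926.40 − €696,000 = €1,447,926.40. Interest = €524,432.00.
DOL = €2,143,926.40 ÷ €1,447,926.40 = 1.4807; DFL = €1,447,926.40 ÷ €923,494.40 = 1.5679.
DCL = DOL × DFL = 1.4807 × 1.5679 = 2.3216.

2.32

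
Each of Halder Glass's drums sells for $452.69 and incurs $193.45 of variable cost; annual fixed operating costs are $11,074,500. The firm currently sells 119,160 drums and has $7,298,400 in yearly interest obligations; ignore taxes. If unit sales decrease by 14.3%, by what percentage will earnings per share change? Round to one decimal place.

-35.3%

Total contribution margin = 119,160 × $259.24 = $30,891,038.40.
Subtracting fixed costs: EBIT = $30,891,038.40 − $11,074,500 = $19,816,538.40.
After interest of $7,298,400.00, pre-tax earnings = $12,518,138.40.
Degree of combined leverage = contribution ÷ (EBIT − I) = $30,891,038.40 ÷ $12,518,138.40 = 2.4677.
EPS therefore changes by 2.4677 × (-14.3%) = -35.3%.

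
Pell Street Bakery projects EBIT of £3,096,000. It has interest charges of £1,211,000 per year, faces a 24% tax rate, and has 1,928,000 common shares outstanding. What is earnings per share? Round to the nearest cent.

Pre-tax income = £3,096,000 − £1,211,000.00 = £1,885,000.00.
Net income = £1,885,000.00 × (1 − 0.24) = £1,432,600.00.
Per share: £1,432,600.00 / 1,928,000 shares = £0.74.

£0.74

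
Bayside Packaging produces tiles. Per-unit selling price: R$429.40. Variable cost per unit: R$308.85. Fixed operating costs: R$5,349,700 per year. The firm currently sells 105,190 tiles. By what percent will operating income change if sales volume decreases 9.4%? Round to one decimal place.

Total contribution margin = 105,190 × R$120.55 = R$12,680,654.50.
Subtracting fixed costs: EBIT = R$12,680,654.50 − R$5,349,700 = R$7,330,954.50.
DOL = contribution ÷ EBIT = R$12,680,654.50 ÷ R$7,330,954.50 = 1.7297.
%ΔEBIT = DOL × %ΔSales = 1.7297 × -9.4% = -16.3%.

-16.3%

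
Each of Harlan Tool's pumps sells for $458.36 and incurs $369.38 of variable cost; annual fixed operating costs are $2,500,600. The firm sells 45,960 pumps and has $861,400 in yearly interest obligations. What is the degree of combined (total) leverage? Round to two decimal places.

Contribution at this volume is 45,960 × $88.98 = $4,089,520.80.
EBIT = $4,089,520.80 − $2,500,600 = $1,588,920.80. Interest = $861,400.00, so EBIT − I = $727,520.80.
DCL = contribution ÷ (EBIT − I) = $4,089,520.80 ÷ $727,520.80 = 5.6212.

5.62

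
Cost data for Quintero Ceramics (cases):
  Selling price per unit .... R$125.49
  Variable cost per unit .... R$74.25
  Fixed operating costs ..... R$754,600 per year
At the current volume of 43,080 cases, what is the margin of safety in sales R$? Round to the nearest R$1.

R$3,558,046

Contribution margin per unit = R$125.49 − R$74.25 = R$51.24. Break-even units = R$754,600 ÷ R$51.24 = 14,726.78; break-even revenue = 14,726.78 × R$125.49 = R$1,848,063.11.
Actual sales revenue = 43,080 × R$125.49 = R$5,406,109.20.
Margin of safety = R$5,406,109.20 − R$1,848,063.11 = R$3,558,046.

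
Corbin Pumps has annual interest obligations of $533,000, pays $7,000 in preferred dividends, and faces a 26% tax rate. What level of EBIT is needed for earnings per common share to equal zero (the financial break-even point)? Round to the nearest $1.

$542,459

Grossing the preferred dividend up to pre-tax terms: $7,000 / (1 − 0.26) = $9,459.46.
EPS = 0 when EBIT covers interest plus the pre-tax preferred burden: $533,000 + $9,459.46 = $542,459.46.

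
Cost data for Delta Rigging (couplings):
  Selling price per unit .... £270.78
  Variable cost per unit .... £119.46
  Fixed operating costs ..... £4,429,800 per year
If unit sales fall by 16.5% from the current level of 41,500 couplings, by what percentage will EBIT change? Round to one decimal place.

-56.0%

Total contribution margin = 41,500 × £151.32 = £6,279,780.00.
Operating income = contribution − fixed costs = £6,279,780.00 − £4,429,800 = £1,849,980.00.
DOL = contribution ÷ EBIT = £6,279,780.00 ÷ £1,849,980.00 = 3.3945.
Operating income changes by 3.3945 × -16.5% = -56.0%.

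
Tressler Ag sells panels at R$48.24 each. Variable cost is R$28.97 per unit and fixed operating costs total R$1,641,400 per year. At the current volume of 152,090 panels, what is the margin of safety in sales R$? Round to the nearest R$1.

Each unit contributes R$48.24 − R$28.97 = R$19.27. Break-even units = R$1,641,400 ÷ R$19.27 = 85,179.03; break-even revenue = 85,179.03 × R$48.24 = R$4,109,036.64.
Current sales = 152,090 × R$48.24 = R$7,336,821.60.
Margin of safety = R$7,336,821.60 − R$4,109,036.64 = R$3,227,785.

R$3,227,785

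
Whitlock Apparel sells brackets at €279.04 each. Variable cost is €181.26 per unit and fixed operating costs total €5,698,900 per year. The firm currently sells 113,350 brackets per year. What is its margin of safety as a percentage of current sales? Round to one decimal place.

48.6%

Each unit contributes €279.04 − €181.26 = €97.78. Break-even units = €5,698,900 ÷ €97.78 = 58,282.88; break-even revenue = 58,282.88 × €279.04 = €16,263,254.82.
Actual sales revenue = 113,350 × €279.04 = €31,629,184.00.
Margin of safety = (€31,629,184.00 − €16,263,254.82) ÷ €31,629,184.00 = 48.6%.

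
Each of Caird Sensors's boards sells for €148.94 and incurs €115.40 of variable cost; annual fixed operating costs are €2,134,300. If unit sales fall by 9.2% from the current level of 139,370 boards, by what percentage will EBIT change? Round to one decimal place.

Total contribution margin = 139,370 × €33.54 = €4,674,469.80.
Operating income = contribution − fixed costs = €4,674,469.80 − €2,134,300 = €2,540,169.80.
Degree of operating leverage = €4,674,469.80 / €2,540,169.80 = 1.8402.
Operating income changes by 1.8402 × -9.2% = -16.9%.

-16.9%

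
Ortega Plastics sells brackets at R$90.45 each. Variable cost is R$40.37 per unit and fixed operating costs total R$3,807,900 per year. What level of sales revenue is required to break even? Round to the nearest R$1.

Contribution margin per unit = R$90.45 − R$40.37 = R$50.08, a CM ratio of R$50.08 ÷ R$90.45 = 0.5537.
Break-even revenue = fixed costs × price ÷ CM = R$3,807,900 × R$90.45 ÷ R$50.08 = R$6,877,487.

R$6,877,487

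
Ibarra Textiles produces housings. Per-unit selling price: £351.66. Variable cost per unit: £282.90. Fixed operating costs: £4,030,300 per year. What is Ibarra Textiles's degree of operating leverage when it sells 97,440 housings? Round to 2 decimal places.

Contribution at this volume is 97,440 × £68.76 = £6,699,974.40.
Subtracting fixed costs: EBIT = £6,699,974.40 − £4,030,300 = £2,669,674.40.
Degree of operating leverage = £6,699,974.40 / £2,669,674.40 = 2.5097.

2.51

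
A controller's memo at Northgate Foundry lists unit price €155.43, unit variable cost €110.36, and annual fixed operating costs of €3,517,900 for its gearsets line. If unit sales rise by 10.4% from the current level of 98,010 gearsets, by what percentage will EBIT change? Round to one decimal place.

+51.1%

Contribution at this volume is 98,010 × €45.07 = €4,417,310.70.
Operating income = contribution − fixed costs = €4,417,310.70 − €3,517,900 = €899,410.70.
DOL = contribution ÷ EBIT = €4,417,310.70 ÷ €899,410.70 = 4.9113.
Operating income changes by 4.9113 × +10.4% = +51.1%.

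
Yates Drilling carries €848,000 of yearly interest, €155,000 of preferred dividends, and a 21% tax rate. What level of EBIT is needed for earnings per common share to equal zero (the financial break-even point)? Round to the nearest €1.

Preferred dividends are paid after tax, so their pre-tax equivalent is €155,000 ÷ (1 − 0.21) = €196,202.53.
Financial break-even EBIT = interest + D_p ÷ (1 − t) = €848,000 + €196,202.53 = €1,044,202.53.

€1,044,203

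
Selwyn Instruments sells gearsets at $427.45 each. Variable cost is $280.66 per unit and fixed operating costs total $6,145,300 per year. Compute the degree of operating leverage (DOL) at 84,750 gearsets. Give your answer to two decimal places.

1.98

Contribution at this volume is 84,750 × $146.79 = $12,440,452.50.
EBIT = $12,440,452.50 − $6,145,300 = $6,295,152.50.
So DOL = total CM / EBIT = $12,440,452.50 / $6,295,152.50 = 1.9762.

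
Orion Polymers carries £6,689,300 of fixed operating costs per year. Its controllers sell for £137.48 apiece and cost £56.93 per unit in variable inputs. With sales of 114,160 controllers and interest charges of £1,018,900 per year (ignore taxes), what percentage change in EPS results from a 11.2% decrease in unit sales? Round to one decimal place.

-69.2%

At 114,160 units, contribution = 114,160 × £80.55 = £9,195,588.00.
EBIT = £9,195,588.00 − £6,689,300 = £2,506,288.00.
After interest of £1,018,900.00, pre-tax earnings = £1,487,388.00.
Degree of combined leverage = contribution ÷ (EBIT − I) = £9,195,588.00 ÷ £1,487,388.00 = 6.1824.
%ΔEPS = DCL × %ΔSales = 6.1824 × -11.2% = -69.2%.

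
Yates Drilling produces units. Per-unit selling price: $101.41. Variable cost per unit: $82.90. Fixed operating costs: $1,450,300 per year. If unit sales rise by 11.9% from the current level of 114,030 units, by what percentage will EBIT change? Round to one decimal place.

At 114,030 units, contribution = 114,030 × $18.51 = $2,110,695.30.
Subtracting fixed costs: EBIT = $2,110,695.30 − $1,450,300 = $660,395.30.
Degree of operating leverage = $2,110,695.30 / $660,395.30 = 3.1961.
So EBIT moves 3.1961 × (+11.9%) = +38.0%.

+38.0%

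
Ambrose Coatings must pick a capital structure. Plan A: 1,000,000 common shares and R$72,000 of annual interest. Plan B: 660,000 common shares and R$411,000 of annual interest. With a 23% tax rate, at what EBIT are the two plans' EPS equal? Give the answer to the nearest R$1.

R$1,069,059

At indifference, (EBIT − 72,000)(1 − t)/1,000,000 = (EBIT − 411,000)(1 − t)/660,000.
Cancelling (1 − t) and cross-multiplying: 660,000·(EBIT − 72,000) = 1,000,000·(EBIT − 411,000).
EBIT × (1,000,000 − 660,000) = 411,000 × 1,000,000 − 72,000 × 660,000 = 363,480,000,000, so EBIT = 363,480,000,000 ÷ 340,000 = 1,069,058.82.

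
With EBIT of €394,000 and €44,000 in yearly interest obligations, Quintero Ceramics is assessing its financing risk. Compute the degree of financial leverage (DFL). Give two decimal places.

1.13

Annual interest charges come to €44,000.00.
Degree of financial leverage = EBIT / (EBIT − interest) = €394,000 / €350,000.00 = 1.1257.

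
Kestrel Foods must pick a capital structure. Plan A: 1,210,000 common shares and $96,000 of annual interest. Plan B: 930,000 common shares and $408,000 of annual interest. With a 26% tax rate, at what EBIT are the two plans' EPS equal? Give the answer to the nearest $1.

Set EPS_A = EPS_B: (EBIT − $96,000)(1 − 0.26) ÷ 1,210,000 = (EBIT − $408,000)(1 − 0.26) ÷ 930,000.
The (1 − t) factor cancels: (EBIT − 96,000) × 930,000 = (EBIT − 408,000) × 1,210,000.
Solving, EBIT = (408,000·1,210,000 − 96,000·930,000) / (1,210,000 − 930,000) = 404,400,000,000 / 280,000 = 1,444,285.71.

$1,444,286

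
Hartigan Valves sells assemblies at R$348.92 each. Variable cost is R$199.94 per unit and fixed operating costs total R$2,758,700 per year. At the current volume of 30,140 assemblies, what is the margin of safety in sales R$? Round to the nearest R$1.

Unit CM = price − variable cost = R$348.92 − R$199.94 = R$148.98. Break-even units = R$2,758,700 ÷ R$148.98 = 18,517.25; break-even revenue = 18,517.25 × R$348.92 = R$6,461,039.09.
Current sales = 30,140 × R$348.92 = R$10,516,448.80.
Margin of safety = R$10,516,448.80 − R$6,461,039.09 = R$4,055,410.

R$4,055,410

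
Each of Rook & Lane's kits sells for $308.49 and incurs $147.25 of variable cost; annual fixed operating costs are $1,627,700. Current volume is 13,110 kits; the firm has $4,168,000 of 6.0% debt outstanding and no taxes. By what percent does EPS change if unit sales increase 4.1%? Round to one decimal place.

+36.7%

Contribution at this volume is 13,110 × $161.24 = $2,113,856.40.
EBIT = $2,113,856.40 − $1,627,700 = $486,156.40.
Interest = $250,080.00, so EBIT − I = $236,076.40.
DCL = total CM / (EBIT − I) = $2,113,856.40 / $236,076.40 = 8.9541.
%ΔEPS = DCL × %ΔSales = 8.9541 × +4.1% = +36.7%.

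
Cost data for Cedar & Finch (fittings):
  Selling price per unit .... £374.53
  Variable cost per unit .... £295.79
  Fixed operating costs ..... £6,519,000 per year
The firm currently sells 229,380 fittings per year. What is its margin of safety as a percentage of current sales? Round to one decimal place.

63.9%

Each unit contributes £374.53 − £295.79 = £78.74. Break-even units = £6,519,000 ÷ £78.74 = 82,791.47; break-even revenue = 82,791.47 × £374.53 = £31,007,887.60.
Actual sales revenue = 229,380 × £374.53 = £85,909,691.40.
Margin of safety = (£85,909,691.40 − £31,007,887.60) ÷ £85,909,691.40 = 63.9%.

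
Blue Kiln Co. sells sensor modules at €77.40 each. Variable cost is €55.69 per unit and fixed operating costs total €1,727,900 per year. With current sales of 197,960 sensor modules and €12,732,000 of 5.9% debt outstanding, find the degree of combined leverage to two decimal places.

Contribution at this volume is 197,960 × €21.71 = €4,297,711.60.
EBIT = €4,297,711.60 − €1,727,900 = €2,569,811.60. Interest = €751,188.00, so EBIT − I = €1,818,623.60.
Degree of total leverage = total CM / (EBIT − interest) = €4,297,711.60 / €1,818,623.60 = 2.3632.

2.36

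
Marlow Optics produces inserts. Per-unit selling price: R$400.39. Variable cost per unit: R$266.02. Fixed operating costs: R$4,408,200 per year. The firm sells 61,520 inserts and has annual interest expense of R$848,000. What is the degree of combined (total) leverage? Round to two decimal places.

Contribution at this volume is 61,520 × R$134.37 = R$8,266,442.40.
EBIT = R$8,266,442.40 − R$4,408,200 = R$3,858,242.40. Interest = R$848,000.00, so EBIT − I = R$3,010,242.40.
DCL = contribution ÷ (EBIT − I) = R$8,266,442.40 ÷ R$3,010,242.40 = 2.7461.

2.75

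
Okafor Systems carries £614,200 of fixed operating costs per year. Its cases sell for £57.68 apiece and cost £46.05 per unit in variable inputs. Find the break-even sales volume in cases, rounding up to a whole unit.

Contribution margin per unit = £57.68 − £46.05 = £11.63.
Break-even volume = fixed costs ÷ CM per unit = £614,200 ÷ £11.63 = 52,811.69, so 52,812 cases.

52,812 cases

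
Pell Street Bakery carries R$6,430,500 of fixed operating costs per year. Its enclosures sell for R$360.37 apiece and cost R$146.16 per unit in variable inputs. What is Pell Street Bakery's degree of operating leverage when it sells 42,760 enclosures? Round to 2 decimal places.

At 42,760 units, contribution = 42,760 × R$214.21 = R$9,159,619.60.
Subtracting fixed costs: EBIT = R$9,159,619.60 − R$6,430,500 = R$2,729,119.60.
So DOL = total CM / EBIT = R$9,159,619.60 / R$2,729,119.60 = 3.3563.

3.36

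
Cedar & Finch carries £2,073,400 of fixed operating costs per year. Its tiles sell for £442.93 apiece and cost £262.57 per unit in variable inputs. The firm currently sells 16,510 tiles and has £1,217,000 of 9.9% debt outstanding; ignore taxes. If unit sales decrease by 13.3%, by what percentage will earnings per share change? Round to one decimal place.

At 16,510 units, contribution = 16,510 × £180.36 = £2,977,743.60.
Subtracting fixed costs: EBIT = £2,977,743.60 − £2,073,400 = £904,343.60.
Interest = £120,483.00, so EBIT − I = £783,860.60.
Degree of combined leverage = contribution ÷ (EBIT − I) = £2,977,743.60 ÷ £783,860.60 = 3.7988.
EPS therefore changes by 3.7988 × (-13.3%) = -50.5%.

-50.5%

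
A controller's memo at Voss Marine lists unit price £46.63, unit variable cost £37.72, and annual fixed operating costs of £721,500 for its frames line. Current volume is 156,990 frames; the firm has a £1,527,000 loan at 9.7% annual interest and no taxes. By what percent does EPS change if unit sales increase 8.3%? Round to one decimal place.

At 156,990 units, contribution = 156,990 × £8.91 = £1,398,780.90.
Subtracting fixed costs: EBIT = £1,398,780.90 − £721,500 = £677,280.90.
Interest = £148,119.00, so EBIT − I = £529,161.90.
Degree of combined leverage = contribution ÷ (EBIT − I) = £1,398,780.90 ÷ £529,161.90 = 2.6434.
EPS therefore changes by 2.6434 × (+8.3%) = +21.9%.

+21.9%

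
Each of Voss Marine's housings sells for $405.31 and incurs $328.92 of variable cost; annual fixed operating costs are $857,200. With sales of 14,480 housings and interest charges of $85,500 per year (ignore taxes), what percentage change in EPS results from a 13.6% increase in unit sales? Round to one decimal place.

+92.0%

Contribution at this volume is 14,480 × $76.39 = $1,106,127.20.
Operating income = contribution − fixed costs = $1,106,127.20 − $857,200 = $248,927.20.
Interest = $85,500.00, so EBIT − I = $163,427.20.
DCL = total CM / (EBIT − I) = $1,106,127.20 / $163,427.20 = 6.7683.
EPS therefore changes by 6.7683 × (+13.6%) = +92.0%.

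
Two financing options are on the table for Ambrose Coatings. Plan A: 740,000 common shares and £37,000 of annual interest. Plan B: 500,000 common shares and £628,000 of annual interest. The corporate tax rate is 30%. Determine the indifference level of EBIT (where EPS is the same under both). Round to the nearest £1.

Set EPS_A = EPS_B: (EBIT − £37,000)(1 − 0.30) ÷ 740,000 = (EBIT − £628,000)(1 − 0.30) ÷ 500,000.
The (1 − t) factor cancels: (EBIT − 37,000) × 500,000 = (EBIT − 628,000) × 740,000.
Solving, EBIT = (628,000·740,000 − 37,000·500,000) / (740,000 − 500,000) = 446,220,000,000 / 240,000 = 1,859,250.00.

£1,859,250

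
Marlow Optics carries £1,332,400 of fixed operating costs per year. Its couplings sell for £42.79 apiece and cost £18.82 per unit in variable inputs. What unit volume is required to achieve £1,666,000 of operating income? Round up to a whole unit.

125,090 couplings

Each unit contributes £42.79 − £18.82 = £23.97.
Need Q such that Q × £23.97 − £1,332,400 = £1,666,000, i.e. Q = £2,998,400 / £23.97 = 125,089.70 → 125,090.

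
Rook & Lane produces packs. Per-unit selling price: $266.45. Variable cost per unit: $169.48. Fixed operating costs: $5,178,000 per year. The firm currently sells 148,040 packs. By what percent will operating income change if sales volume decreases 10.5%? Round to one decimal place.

-16.4%

Contribution at this volume is 148,040 × $96.97 = $14,355,438.80.
Operating income = contribution − fixed costs = $14,355,438.80 − $5,178,000 = $9,177,438.80.
So DOL = total CM / EBIT = $14,355,438.80 / $9,177,438.80 = 1.5642.
So EBIT moves 1.5642 × (-10.5%) = -16.4%.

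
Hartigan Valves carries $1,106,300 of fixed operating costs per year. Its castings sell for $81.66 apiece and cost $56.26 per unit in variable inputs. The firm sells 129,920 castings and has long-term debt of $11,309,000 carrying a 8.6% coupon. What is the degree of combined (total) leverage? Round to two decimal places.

At 129,920 units, contribution = 129,920 × $25.40 = $3,299,968.00.
EBIT = $3,299,968.00 − $1,106,300 = $2,193,668.00. Interest = $972,574.00, so EBIT − I = $1,221,094.00.
Degree of total leverage = total CM / (EBIT − interest) = $3,299,968.00 / $1,221,094.00 = 2.7025.

2.70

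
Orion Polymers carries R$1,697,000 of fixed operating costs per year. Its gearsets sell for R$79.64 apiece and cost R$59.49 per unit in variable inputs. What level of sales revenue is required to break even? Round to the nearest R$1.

R$6,707,150

Contribution margin per unit = R$79.64 − R$59.49 = R$20.15, a CM ratio of R$20.15 ÷ R$79.64 = 0.2530.
Break-even revenue = fixed costs × price ÷ CM = R$1,697,000 × R$79.64 ÷ R$20.15 = R$6,707,150.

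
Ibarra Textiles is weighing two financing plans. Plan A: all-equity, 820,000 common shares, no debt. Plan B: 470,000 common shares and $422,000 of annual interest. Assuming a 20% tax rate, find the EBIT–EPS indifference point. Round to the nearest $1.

$988,686

Set EPS_A = EPS_B: (EBIT − $0)(1 − 0.20) ÷ 820,000 = (EBIT − $422,000)(1 − 0.20) ÷ 470,000.
The (1 − t) factor cancels: (EBIT − 0) × 470,000 = (EBIT − 422,000) × 820,000.
Solving, EBIT = (422,000·820,000 − 0·470,000) / (820,000 − 470,000) = 346,040,000,000 / 350,000 = 988,685.71.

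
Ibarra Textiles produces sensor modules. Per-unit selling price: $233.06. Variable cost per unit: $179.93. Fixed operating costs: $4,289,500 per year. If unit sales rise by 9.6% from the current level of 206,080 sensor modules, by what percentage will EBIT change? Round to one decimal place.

+15.8%

Total contribution margin = 206,080 × $53.13 = $10,949,030.40.
Subtracting fixed costs: EBIT = $10,949,030.40 − $4,289,500 = $6,659,530.40.
So DOL = total CM / EBIT = $10,949,030.40 / $6,659,530.40 = 1.6441.
So EBIT moves 1.6441 × (+9.6%) = +15.8%.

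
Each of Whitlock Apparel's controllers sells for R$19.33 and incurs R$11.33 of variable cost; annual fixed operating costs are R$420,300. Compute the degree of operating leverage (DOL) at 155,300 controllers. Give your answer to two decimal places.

1.51

Total contribution margin = 155,300 × R$8.00 = R$1,242,400.00.
Subtracting fixed costs: EBIT = R$1,242,400.00 − R$420,300 = R$822,100.00.
So DOL = total CM / EBIT = R$1,242,400.00 / R$822,100.00 = 1.5113.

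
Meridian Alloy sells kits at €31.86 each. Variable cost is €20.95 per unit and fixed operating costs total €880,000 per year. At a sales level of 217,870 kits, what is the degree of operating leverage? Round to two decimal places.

1.59

Total contribution margin = 217,870 × €10.91 = €2,376,961.70.
Operating income = contribution − fixed costs = €2,376,961.70 − €880,000 = €1,496,961.70.
Degree of operating leverage = €2,376,961.70 / €1,496,961.70 = 1.5879.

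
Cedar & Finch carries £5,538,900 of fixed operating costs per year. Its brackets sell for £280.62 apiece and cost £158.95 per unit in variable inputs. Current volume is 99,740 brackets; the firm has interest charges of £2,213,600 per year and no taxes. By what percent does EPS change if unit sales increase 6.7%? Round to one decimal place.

+18.6%

At 99,740 units, contribution = 99,740 × £121.67 = £12,135,365.80.
Subtracting fixed costs: EBIT = £12,135,365.80 − £5,538,900 = £6,596,465.80.
Interest = £2,213,600.00, so EBIT − I = £4,382,865.80.
Degree of combined leverage = contribution ÷ (EBIT − I) = £12,135,365.80 ÷ £4,382,865.80 = 2.7688.
EPS therefore changes by 2.7688 × (+6.7%) = +18.6%.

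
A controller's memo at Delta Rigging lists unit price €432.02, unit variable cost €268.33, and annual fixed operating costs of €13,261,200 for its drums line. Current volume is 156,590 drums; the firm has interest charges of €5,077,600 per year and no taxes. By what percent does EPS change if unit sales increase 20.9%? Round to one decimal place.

+73.5%

Total contribution margin = 156,590 × €163.69 = €25,632,217.10.
Operating income = contribution − fixed costs = €25,632,217.10 − €13,261,200 = €12,371,017.10.
After interest of €5,077,600.00, pre-tax earnings = €7,293,417.10.
DCL = total CM / (EBIT − I) = €25,632,217.10 / €7,293,417.10 = 3.5144.
%ΔEPS = DCL × %ΔSales = 3.5144 × +20.9% = +73.5%.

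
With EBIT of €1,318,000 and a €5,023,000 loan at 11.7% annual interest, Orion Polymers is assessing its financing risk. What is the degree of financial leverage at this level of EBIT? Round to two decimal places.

1.80

Interest = €587,691.00.
DFL = EBIT ÷ (EBIT − I) = €1,318,000 ÷ (€1,318,000 − €587,691.00) = €1,318,000 ÷ €730,309.00 = 1.8047.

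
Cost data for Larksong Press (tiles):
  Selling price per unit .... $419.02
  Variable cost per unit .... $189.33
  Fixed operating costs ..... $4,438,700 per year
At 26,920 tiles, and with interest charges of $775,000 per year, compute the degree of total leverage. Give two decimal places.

Total contribution margin = 26,920 × $229.69 = $6,183,254.80.
Subtracting fixed costs: EBIT = $6,183,254.80 − $4,438,700 = $1,744,554.80. Interest = $775,000.00.
DOL = $6,183,254.80 ÷ $1,744,554.80 = 3.5443; DFL = $1,744,554.80 ÷ $969,554.80 = 1.7993.
DCL = DOL × DFL = 3.5443 × 1.7993 = 6.3773.

6.38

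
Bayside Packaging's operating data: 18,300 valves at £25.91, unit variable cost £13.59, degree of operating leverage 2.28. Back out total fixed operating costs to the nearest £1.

£126,572

Contribution at this volume is 18,300 × £12.32 = £225,456.00.
Since DOL = CM ÷ EBIT, EBIT = £225,456.00 ÷ 2.28 = £98,884.21.
And FC = contribution − EBIT = £225,456.00 − £98,884.21 = £126,572.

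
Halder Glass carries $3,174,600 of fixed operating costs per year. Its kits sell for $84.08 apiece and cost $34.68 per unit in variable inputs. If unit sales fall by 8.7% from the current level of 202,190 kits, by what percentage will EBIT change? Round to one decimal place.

-12.8%

At 202,190 units, contribution = 202,190 × $49.40 = $9,988,186.00.
Subtracting fixed costs: EBIT = $9,988,186.00 − $3,174,600 = $6,813,586.00.
DOL = contribution ÷ EBIT = $9,988,186.00 ÷ $6,813,586.00 = 1.4659.
%ΔEBIT = DOL × %ΔSales = 1.4659 × -8.7% = -12.8%.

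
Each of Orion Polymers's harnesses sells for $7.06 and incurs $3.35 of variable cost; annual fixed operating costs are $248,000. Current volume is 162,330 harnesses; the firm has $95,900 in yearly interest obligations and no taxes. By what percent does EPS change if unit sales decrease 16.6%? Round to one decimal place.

Total contribution margin = 162,330 × $3.71 = $602,244.30.
EBIT = $602,244.30 − $248,000 = $354,244.30.
Interest = $95,900.00, so EBIT − I = $258,344.30.
Degree of combined leverage = contribution ÷ (EBIT − I) = $602,244.30 ÷ $258,344.30 = 2.3312.
%ΔEPS = DCL × %ΔSales = 2.3312 × -16.6% = -38.7%.

-38.7%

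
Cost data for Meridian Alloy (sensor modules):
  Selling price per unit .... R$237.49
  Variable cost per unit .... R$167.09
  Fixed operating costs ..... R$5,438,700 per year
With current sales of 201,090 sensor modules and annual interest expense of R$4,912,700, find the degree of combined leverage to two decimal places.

3.72

Contribution at this volume is 201,090 × R$70.40 = R$14,156,736.00.
Subtracting fixed costs: EBIT = R$14,156,736.00 − R$5,438,700 = R$8,718,036.00. Interest = R$4,912,700.00.
DOL = R$14,156,736.00 ÷ R$8,718,036.00 = 1.6238; DFL = R$8,718,036.00 ÷ R$3,805,336.00 = 2.2910.
DCL = DOL × DFL = 1.6238 × 2.2910 = 3.7201.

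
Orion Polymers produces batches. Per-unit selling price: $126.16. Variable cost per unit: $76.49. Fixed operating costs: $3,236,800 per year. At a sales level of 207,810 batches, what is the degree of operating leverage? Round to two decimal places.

1.46

Contribution at this volume is 207,810 × $49.67 = $10,321,922.70.
EBIT = $10,321,922.70 − $3,236,800 = $7,085,122.70.
DOL = contribution ÷ EBIT = $10,321,922.70 ÷ $7,085,122.70 = 1.4568.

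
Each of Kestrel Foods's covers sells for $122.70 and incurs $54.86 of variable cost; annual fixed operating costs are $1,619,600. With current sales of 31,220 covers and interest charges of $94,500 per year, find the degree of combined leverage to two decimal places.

5.24

Total contribution margin = 31,220 × $67.84 = $2,117,964.80.
Subtracting fixed costs: EBIT = $2,117,964.80 − $1,619,600 = $498,364.80. Interest = $94,500.00.
DOL = $2,117,964.80 ÷ $498,364.80 = 4.2498; DFL = $498,364.80 ÷ $403,864.80 = 1.2340.
Combined leverage = 4.2498 × 1.2340 = 5.2443.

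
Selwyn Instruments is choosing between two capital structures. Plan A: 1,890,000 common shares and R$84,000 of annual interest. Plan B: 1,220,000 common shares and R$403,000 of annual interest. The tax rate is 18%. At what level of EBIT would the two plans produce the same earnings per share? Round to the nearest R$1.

R$983,866

Set EPS_A = EPS_B: (EBIT − R$84,000)(1 − 0.18) ÷ 1,890,000 = (EBIT − R$403,000)(1 − 0.18) ÷ 1,220,000.
Cancelling (1 − t) and cross-multiplying: 1,220,000·(EBIT − 84,000) = 1,890,000·(EBIT − 403,000).
Solving, EBIT = (403,000·1,890,000 − 84,000·1,220,000) / (1,890,000 − 1,220,000) = 659,190,000,000 / 670,000 = 983,865.67.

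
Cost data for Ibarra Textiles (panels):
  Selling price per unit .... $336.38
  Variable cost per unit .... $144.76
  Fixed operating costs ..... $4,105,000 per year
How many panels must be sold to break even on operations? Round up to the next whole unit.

21,423 panels

Contribution margin per unit = $336.38 − $144.76 = $191.62.
Break-even volume = fixed costs ÷ CM per unit = $4,105,000 ÷ $191.62 = 21,422.61, so 21,423 panels.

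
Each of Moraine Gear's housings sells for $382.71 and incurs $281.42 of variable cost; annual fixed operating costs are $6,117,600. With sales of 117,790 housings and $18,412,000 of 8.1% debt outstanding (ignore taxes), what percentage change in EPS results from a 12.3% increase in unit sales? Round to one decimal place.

Contribution at this volume is 117,790 × $101.29 = $11,930,949.10.
Operating income = contribution − fixed costs = $11,930,949.10 − $6,117,600 = $5,813,349.10.
Interest = $1,491,372.00, so EBIT − I = $4,321,977.10.
Degree of combined leverage = contribution ÷ (EBIT − I) = $11,930,949.10 ÷ $4,321,977.10 = 2.7605.
EPS therefore changes by 2.7605 × (+12.3%) = +34.0%.

+34.0%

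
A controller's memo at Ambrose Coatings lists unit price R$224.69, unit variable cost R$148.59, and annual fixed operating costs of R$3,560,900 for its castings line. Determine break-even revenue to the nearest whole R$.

R$10,513,780

CM per unit = R$224.69 − R$148.59 = R$76.10; CM ratio = R$76.10 / R$224.69 = 0.3387.
Break-even sales = FC ÷ CM ratio = R$3,560,900 × R$224.69 / R$76.10 = R$10,513,780.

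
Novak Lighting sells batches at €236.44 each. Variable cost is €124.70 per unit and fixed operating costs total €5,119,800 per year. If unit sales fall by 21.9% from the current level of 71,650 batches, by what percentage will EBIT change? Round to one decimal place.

-60.7%

Contribution at this volume is 71,650 × €111.74 = €8,006,171.00.
Operating income = contribution − fixed costs = €8,006,171.00 − €5,119,800 = €2,886,371.00.
So DOL = total CM / EBIT = €8,006,171.00 / €2,886,371.00 = 2.7738.
So EBIT moves 2.7738 × (-21.9%) = -60.7%.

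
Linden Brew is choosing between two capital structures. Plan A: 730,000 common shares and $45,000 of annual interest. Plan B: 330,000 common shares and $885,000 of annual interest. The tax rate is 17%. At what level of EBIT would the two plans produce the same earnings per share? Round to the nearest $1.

Set EPS_A = EPS_B: (EBIT − $45,000)(1 − 0.17) ÷ 730,000 = (EBIT − $885,000)(1 − 0.17) ÷ 330,000.
Cancelling (1 − t) and cross-multiplying: 330,000·(EBIT − 45,000) = 730,000·(EBIT − 885,000).
EBIT × (730,000 − 330,000) = 885,000 × 730,000 − 45,000 × 330,000 = 631,200,000,000, so EBIT = 631,200,000,000 ÷ 400,000 = 1,578,000.00.

$1,578,000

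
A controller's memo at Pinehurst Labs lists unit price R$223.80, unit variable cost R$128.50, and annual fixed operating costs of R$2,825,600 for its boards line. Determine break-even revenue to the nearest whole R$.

R$6,635,564

CM per unit = R$223.80 − R$128.50 = R$95.30; CM ratio = R$95.30 / R$223.80 = 0.4258.
Break-even sales = FC ÷ CM ratio = R$2,825,600 × R$223.80 / R$95.30 = R$6,635,564.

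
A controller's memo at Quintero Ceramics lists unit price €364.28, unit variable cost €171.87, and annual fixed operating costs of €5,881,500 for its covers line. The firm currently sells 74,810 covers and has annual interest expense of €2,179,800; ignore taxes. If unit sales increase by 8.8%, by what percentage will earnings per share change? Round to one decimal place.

At 74,810 units, contribution = 74,810 × €192.41 = €14,394,192.10.
Operating income = contribution − fixed costs = €14,394,192.10 − €5,881,500 = €8,512,692.10.
Interest = €2,179,800.00, so EBIT − I = €6,332,892.10.
Degree of combined leverage = contribution ÷ (EBIT − I) = €14,394,192.10 ÷ €6,332,892.10 = 2.2729.
%ΔEPS = DCL × %ΔSales = 2.2729 × +8.8% = +20.0%.

+20.0%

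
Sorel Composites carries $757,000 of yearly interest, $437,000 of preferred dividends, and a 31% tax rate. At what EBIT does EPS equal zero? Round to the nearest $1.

$1,390,333

Preferred dividends are paid after tax, so their pre-tax equivalent is $437,000 ÷ (1 − 0.31) = $633,333.33.
EPS = 0 when EBIT covers interest plus the pre-tax preferred burden: $757,000 + $633,333.33 = $1,390,333.33.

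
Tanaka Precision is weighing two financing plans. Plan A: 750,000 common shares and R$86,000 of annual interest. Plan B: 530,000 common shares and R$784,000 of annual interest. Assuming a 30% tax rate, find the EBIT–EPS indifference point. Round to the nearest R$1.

At indifference, (EBIT − 86,000)(1 − t)/750,000 = (EBIT − 784,000)(1 − t)/530,000.
The (1 − t) factor cancels: (EBIT − 86,000) × 530,000 = (EBIT − 784,000) × 750,000.
Solving, EBIT = (784,000·750,000 − 86,000·530,000) / (750,000 − 530,000) = 542,420,000,000 / 220,000 = 2,465,545.45.

R$2,465,545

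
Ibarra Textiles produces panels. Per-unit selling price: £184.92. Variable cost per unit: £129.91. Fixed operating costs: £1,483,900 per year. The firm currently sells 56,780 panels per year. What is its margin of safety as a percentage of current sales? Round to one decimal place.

52.5%

Unit CM = price − variable cost = £184.92 − £129.91 = £55.01. Break-even units = £1,483,900 ÷ £55.01 = 26,975.10; break-even revenue = 26,975.10 × £184.92 = £4,988,234.65.
Current sales = 56,780 × £184.92 = £10,499,757.60.
Margin of safety = (£10,499,757.60 − £4,988,234.65) ÷ £10,499,757.60 = 52.5%.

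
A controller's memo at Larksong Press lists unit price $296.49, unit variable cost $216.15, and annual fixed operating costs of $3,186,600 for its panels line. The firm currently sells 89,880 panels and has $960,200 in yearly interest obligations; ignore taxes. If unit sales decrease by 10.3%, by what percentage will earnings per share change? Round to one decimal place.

-24.2%

At 89,880 units, contribution = 89,880 × $80.34 = $7,220,959.20.
Operating income = contribution − fixed costs = $7,220,959.20 − $3,186,600 = $4,034,359.20.
After interest of $960,200.00, pre-tax earnings = $3,074,159.20.
DCL = total CM / (EBIT − I) = $7,220,959.20 / $3,074,159.20 = 2.3489.
EPS therefore changes by 2.3489 × (-10.3%) = -24.2%.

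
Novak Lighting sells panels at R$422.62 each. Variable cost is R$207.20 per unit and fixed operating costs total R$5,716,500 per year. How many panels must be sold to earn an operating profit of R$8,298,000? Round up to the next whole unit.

Each unit contributes R$422.62 − R$207.20 = R$215.42.
Need Q such that Q × R$215.42 − R$5,716,500 = R$8,298,000, i.e. Q = R$14,014,500 / R$215.42 = 65,056.63 → 65,057.

65,057 panels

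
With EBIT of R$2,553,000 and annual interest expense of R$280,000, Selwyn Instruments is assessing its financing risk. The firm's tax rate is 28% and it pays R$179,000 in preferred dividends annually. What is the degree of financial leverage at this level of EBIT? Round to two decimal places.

Annual interest charges come to R$280,000.00.
Pre-tax preferred-dividend burden = R$179,000 ÷ (1 − 0.28) = R$248,611.11.
DFL = EBIT ÷ [EBIT − I − D_p/(1−t)] = R$2,553,000 ÷ [R$2,553,000 − R$280,000.00 − R$248,611.11] = R$2,553,000 ÷ R$2,024,388.89 = 1.2611.

1.26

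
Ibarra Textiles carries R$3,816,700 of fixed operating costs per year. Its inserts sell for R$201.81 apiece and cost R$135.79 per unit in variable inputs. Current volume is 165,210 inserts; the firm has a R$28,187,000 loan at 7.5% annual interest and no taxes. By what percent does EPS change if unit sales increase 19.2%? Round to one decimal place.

+42.1%

Total contribution margin = 165,210 × R$66.02 = R$10,907,164.20.
EBIT = R$10,907,164.20 − R$3,816,700 = R$7,090,464.20.
After interest of R$2,114,025.00, pre-tax earnings = R$4,976,439.20.
DCL = total CM / (EBIT − I) = R$10,907,164.20 / R$4,976,439.20 = 2.1918.
EPS therefore changes by 2.1918 × (+19.2%) = +42.1%.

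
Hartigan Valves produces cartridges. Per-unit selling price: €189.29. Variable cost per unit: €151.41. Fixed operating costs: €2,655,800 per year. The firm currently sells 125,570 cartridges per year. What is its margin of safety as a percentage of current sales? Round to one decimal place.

44.2%

Each unit contributes €189.29 − €151.41 = €37.88. Break-even units = €2,655,800 ÷ €37.88 = 70,110.88; break-even revenue = 70,110.88 × €189.29 = €13,271,287.80.
Actual sales revenue = 125,570 × €189.29 = €23,769,145.30.
Margin of safety = (€23,769,145.30 − €13,271,287.80) ÷ €23,769,145.30 = 44.2%.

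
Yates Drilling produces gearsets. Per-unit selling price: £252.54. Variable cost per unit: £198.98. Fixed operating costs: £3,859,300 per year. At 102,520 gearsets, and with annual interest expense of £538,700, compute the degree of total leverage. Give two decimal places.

Total contribution margin = 102,520 × £53.56 = £5,490,971.20.
EBIT = £5,490,971.20 − £3,859,300 = £1,631,671.20. Interest = £538,700.00, so EBIT − I = £1,092,971.20.
Degree of total leverage = total CM / (EBIT − interest) = £5,490,971.20 / £1,092,971.20 = 5.0239.

5.02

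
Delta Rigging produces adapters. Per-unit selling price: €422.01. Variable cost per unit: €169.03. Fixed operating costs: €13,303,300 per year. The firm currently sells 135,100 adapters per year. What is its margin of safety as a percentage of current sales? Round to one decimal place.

61.1%

Unit CM = price − variable cost = €422.01 − €169.03 = €252.98. Break-even units = €13,303,300 ÷ €252.98 = 52,586.37; break-even revenue = 52,586.37 × €422.01 = €22,191,974.20.
Current sales = 135,100 × €422.01 = €57,013,551.00.
Margin of safety = (€57,013,551.00 − €22,191,974.20) ÷ €57,013,551.00 = 61.1%.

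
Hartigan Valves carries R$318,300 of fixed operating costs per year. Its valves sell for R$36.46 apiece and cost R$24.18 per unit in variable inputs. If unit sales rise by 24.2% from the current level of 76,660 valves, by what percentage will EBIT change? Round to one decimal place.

+36.6%

Total contribution margin = 76,660 × R$12.28 = R$941,384.80.
Subtracting fixed costs: EBIT = R$941,384.80 − R$318,300 = R$623,084.80.
So DOL = total CM / EBIT = R$941,384.80 / R$623,084.80 = 1.5108.
%ΔEBIT = DOL × %ΔSales = 1.5108 × +24.2% = +36.6%.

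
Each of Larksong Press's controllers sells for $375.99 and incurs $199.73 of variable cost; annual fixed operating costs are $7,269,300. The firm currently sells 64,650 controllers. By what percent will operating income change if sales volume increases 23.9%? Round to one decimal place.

At 64,650 units, contribution = 64,650 × $176.26 = $11,395,209.00.
EBIT = $11,395,209.00 − $7,269,300 = $4,125,909.00.
So DOL = total CM / EBIT = $11,395,209.00 / $4,125,909.00 = 2.7619.
%ΔEBIT = DOL × %ΔSales = 2.7619 × +23.9% = +66.0%.

+66.0%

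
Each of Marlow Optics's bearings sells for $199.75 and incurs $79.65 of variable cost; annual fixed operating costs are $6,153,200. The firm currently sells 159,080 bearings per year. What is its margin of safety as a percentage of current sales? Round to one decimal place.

Each unit contributes $199.75 − $79.65 = $120.10. Break-even units = $6,153,200 ÷ $120.10 = 51,233.97; break-even revenue = 51,233.97 × $199.75 = $10,233,985.85.
Current sales = 159,080 × $199.75 = $31,776,230.00.
Margin of safety = ($31,776,230.00 − $10,233,985.85) ÷ $31,776,230.00 = 67.8%.

67.8%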